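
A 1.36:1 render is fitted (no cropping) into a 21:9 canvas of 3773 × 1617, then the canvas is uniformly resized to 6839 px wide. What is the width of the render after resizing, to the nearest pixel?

3986 px

Fitted into 3773×1617, the render spans the height; its width is 1617 × 1.360 ≈ 2199.12 px.
Scaling 3773 → 6839 is ×1.8126, so the width becomes 2199.12 × 1.8126 ≈ 3986.16 px.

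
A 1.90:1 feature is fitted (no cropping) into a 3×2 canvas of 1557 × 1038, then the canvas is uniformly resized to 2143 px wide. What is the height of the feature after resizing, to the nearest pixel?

Fitted into 1557×1038, the feature spans the width; its height is 1557 / 1.900 ≈ 819.47 px.
Scaling 1557 → 2143 is ×1.3764, so the height becomes 819.47 × 1.3764 ≈ 1127.89 px.

1128 px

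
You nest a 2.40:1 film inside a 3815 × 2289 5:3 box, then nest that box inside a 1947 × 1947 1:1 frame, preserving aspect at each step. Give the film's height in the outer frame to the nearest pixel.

811 px

Inside the 3815×2289 canvas the film is width-limited at 3815.00 × 1589.58.
The 5:3 canvas is width-limited in 1947×1947, giving 1947.00 × 1168.20; scale factor 0.5104.
So the film's height is 1589.58 × 0.5104 ≈ 811.25.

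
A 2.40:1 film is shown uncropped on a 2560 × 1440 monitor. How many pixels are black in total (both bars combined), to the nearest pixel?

955733 pixels

Since 2.400 > 1.778, the film is width-limited.
The film is 2560 / 2.400 ≈ 1066.6667 px tall.
Black = 1440 − 1066.6667 = 373.3333 px.
Bar area = 373.3333 × 2560 ≈ 955733 px.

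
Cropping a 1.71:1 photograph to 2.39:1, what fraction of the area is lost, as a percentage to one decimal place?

The width stays; only height is cut (since 2.39:1 is wider than 1.71:1).
Fraction kept = (1.710)/(2.390) ≈ 71.55%, so 28.45% is lost.

28.5%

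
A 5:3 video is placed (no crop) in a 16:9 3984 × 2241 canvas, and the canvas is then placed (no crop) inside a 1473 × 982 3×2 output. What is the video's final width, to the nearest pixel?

1381 px

Inside the 3984×2241 canvas the video is height-limited at 3735.00 × 2241.00.
16:9 in 1473×982: fills the width, so the intermediate becomes 1473.00 × 828.56 — a scale of ×0.3697.
Applying the same ×0.3697: 3735.00 → 1380.94.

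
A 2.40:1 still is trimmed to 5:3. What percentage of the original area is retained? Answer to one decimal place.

69.4%

Going from 2.40:1 to 5:3 means cutting width while keeping height.
Area ratio = (1.667)/(2.400) = 69.44% retained.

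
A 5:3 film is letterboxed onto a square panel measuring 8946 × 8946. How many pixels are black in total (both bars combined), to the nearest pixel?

5:3 is wider than square, so it spans the full width.
Content height = 8946 × 3/5 ≈ 5367.6000 px.
Leftover height: 8946 − 5367.6000 = 3578.4000 px.
That's 3578.4000 × 8946 ≈ 32012366 black pixels.

32012366 pixels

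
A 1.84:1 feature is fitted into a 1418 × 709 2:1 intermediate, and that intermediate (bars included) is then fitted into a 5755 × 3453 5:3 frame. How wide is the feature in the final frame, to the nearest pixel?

5295 px

1.84:1 in 1418×709: fills the height, so the feature is 1304.56 × 709.00.
Second fit — the 2:1 canvas into 5755×3453 spans the width: 5755.00 × 2877.50 (×4.0585 from 1418×709).
Applying the same ×4.0585: 1304.56 → 5294.60.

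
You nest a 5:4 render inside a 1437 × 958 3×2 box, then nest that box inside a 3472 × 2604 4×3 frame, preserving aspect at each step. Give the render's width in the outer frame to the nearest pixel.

2893 px

5:4 in 1437×958: fills the height, so the render is 1197.50 × 958.00.
3×2 in 3472×2604: fills the width, so the intermediate becomes 3472.00 × 2314.67 — a scale of ×2.4161.
So the render's width is 1197.50 × 2.4161 ≈ 2893.33.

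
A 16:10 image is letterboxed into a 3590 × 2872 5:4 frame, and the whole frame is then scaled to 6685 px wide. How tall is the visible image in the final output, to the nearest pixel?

In the 3590×2872 frame the image fills the width: height = 3590 × 10/16 ≈ 2243.75 px.
Scaling 3590 → 6685 is ×1.8621, so the height becomes 2243.75 × 1.8621 ≈ 4178.12 px.

4178 px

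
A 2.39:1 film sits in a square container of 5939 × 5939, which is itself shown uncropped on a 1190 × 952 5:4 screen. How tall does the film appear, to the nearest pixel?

First fit — 2.39:1 into 5939×5939 spans the width: 5939.00 × 2484.94.
Second fit — the square canvas into 1190×952 spans the height: 952.00 × 952.00 (×0.1603 from 5939×5939).
Applying the same ×0.1603: 2484.94 → 398.33.

398 px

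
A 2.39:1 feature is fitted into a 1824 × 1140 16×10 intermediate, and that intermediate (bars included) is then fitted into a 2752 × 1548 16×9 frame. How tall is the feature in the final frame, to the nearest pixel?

Inside the 1824×1140 canvas the feature is width-limited at 1824.00 × 763.18.
Second fit — the 16×10 canvas into 2752×1548 spans the height: 2476.80 × 1548.00 (×1.3579 from 1824×1140).
So the feature's height is 763.18 × 1.3579 ≈ 1036.32.

1036 px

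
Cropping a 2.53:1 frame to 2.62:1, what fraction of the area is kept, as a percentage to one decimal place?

96.6%

The width stays; only height is cut (since 2.62:1 is wider than 2.53:1).
Area ratio = (2.530)/(2.620) = 96.56% retained.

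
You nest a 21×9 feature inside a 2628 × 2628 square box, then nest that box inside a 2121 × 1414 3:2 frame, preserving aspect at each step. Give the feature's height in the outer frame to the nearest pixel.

606 px

First fit — 21×9 into 2628×2628 spans the width: 2628.00 × 1126.29.
Second fit — the square canvas into 2121×1414 spans the height: 1414.00 × 1414.00 (×0.5381 from 2628×2628).
So the feature's height is 1126.29 × 0.5381 ≈ 606.00.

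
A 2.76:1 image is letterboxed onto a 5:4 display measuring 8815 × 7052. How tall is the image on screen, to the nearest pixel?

2.76:1 (2.760) > 5:4 (1.250), so the image fills the width.
The image is 8815 / 2.760 ≈ 3193.84 px tall.

3194 px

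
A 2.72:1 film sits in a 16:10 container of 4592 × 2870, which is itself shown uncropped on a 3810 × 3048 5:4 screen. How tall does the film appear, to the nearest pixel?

1401 px

2.72:1 in 4592×2870: fills the width, so the film is 4592.00 × 1688.24.
16:10 in 3810×3048: fills the width, so the intermediate becomes 3810.00 × 2381.25 — a scale of ×0.8297.
Applying the same ×0.8297: 1688.24 → 1400.74.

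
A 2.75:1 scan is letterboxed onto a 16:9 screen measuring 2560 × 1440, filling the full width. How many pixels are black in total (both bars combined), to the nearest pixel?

The scan is 2560 / 2.750 ≈ 930.9091 px tall.
Leftover height: 1440 − 930.9091 = 509.0909 px.
That's 509.0909 × 2560 ≈ 1303273 black pixels.

1303273 pixels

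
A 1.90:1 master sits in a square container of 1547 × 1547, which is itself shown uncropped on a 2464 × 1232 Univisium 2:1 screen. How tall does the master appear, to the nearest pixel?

648 px

First fit — 1.90:1 into 1547×1547 spans the width: 1547.00 × 814.21.
square in 2464×1232: fills the height, so the intermediate becomes 1232.00 × 1232.00 — a scale of ×0.7964.
The master scales with it: height 814.21 × 0.7964 ≈ 648.42.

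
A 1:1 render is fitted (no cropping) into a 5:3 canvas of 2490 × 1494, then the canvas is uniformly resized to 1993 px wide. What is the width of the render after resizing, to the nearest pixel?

1196 px

In the 2490×1494 frame the render fills the height: width = 1494 × 1/1 ≈ 1494.00 px.
Scaling 2490 → 1993 is ×0.8004, so the width becomes 1494.00 × 0.8004 ≈ 1195.80 px.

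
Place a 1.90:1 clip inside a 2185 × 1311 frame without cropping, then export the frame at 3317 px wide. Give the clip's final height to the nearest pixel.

1746 px

In the 2185×1311 frame the clip fills the width: height = 2185 / 1.900 ≈ 1150.00 px.
Resizing to 3317 px wide multiplies everything by 1.5181: 1150.00 → 1745.79 px.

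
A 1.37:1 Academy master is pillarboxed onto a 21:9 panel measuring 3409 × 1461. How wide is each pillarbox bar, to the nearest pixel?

704 px

1.37:1 Academy (1.370) < 21:9 (2.333), so the master fills the height.
That makes the image 2001.57 px wide (1461 × 1.370).
3409 − 2001.57 = 1407.43 px of bars (703.72 each).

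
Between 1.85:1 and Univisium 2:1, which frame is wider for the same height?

Univisium 2:1

1.85 and Univisium 2:1 = 2; 2 > 1.85.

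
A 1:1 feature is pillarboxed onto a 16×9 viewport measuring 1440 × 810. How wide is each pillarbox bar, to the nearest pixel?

315 px

1:1 (1.000) < 16×9 (1.778), so the feature fills the height.
That makes the image 810.00 px wide (810 × 1/1).
1440 − 810.00 = 630.00 px of bars (315.00 each).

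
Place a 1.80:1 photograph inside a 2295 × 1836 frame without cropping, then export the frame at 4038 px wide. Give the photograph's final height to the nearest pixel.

2243 px

At 2295×1836 the photograph is width-limited, so height = 2295 / 1.800 ≈ 1275.00 px.
Scaling 2295 → 4038 is ×1.7595, so the height becomes 1275.00 × 1.7595 ≈ 2243.33 px.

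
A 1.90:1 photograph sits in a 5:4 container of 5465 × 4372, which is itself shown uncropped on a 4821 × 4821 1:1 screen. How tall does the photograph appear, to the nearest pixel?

2537 px

First fit — 1.90:1 into 5465×4372 spans the width: 5465.00 × 2876.32.
Second fit — the 5:4 canvas into 4821×4821 spans the width: 4821.00 × 3856.80 (×0.8822 from 5465×4372).
So the photograph's height is 2876.32 × 0.8822 ≈ 2537.37.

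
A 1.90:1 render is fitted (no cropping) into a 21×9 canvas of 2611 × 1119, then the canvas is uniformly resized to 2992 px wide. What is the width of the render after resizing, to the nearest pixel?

2436 px

In the 2611×1119 frame the render fills the height: width = 1119 × 1.900 ≈ 2126.10 px.
The frame scales by 2992/2611 = 1.1459; 2126.10 × 1.1459 ≈ 2436.34 px.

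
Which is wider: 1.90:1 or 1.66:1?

1.90:1

1.9 and 1.66; 1.9 > 1.66.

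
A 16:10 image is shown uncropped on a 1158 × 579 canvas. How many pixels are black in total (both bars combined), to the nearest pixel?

134096 pixels

Since 1.600 < 2.000, the image is height-limited.
Content width = 579 × 16/10 ≈ 926.4000 px.
Black = 1158 − 926.4000 = 231.6000 px.
That's 231.6000 × 579 ≈ 134096 black pixels.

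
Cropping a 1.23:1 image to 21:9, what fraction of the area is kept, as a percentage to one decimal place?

The width stays; only height is cut (since 21:9 is wider than 1.23:1).
(1.230)/(2.333) ≈ 0.527 of the area survives.

52.7%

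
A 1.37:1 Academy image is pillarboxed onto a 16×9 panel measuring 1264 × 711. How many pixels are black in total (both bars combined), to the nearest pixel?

Since 1.370 < 1.778, the image is height-limited.
Content width = 711 × 1.370 ≈ 974.0700 px.
Leftover width: 1264 − 974.0700 = 289.9300 px.
That's 289.9300 × 711 ≈ 206140 black pixels.

206140 pixels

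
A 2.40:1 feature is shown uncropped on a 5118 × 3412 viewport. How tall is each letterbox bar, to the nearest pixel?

Since 2.400 > 1.500, the feature is width-limited.
The feature is 5118 / 2.400 ≈ 2132.50 px tall.
Leftover height: 3412 − 2132.50 = 1279.50 px → 639.75 each side.

640 px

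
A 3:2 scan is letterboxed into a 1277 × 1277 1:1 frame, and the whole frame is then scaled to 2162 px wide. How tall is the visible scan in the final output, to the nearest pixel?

1441 px

Fitted into 1277×1277, the scan spans the width; its height is 1277 × 2/3 ≈ 851.33 px.
The frame scales by 2162/1277 = 1.6930; 851.33 × 1.6930 ≈ 1441.33 px.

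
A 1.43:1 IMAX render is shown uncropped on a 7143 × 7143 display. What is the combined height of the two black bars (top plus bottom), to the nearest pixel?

Since 1.430 > 1.000, the render is width-limited.
That makes the image 4995.10 px tall (7143 / 1.430).
7143 − 4995.10 = 2147.90 px of bars.

2148 px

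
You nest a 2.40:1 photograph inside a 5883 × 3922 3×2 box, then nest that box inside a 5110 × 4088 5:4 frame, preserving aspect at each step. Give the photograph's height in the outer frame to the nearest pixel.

2129 px

2.40:1 in 5883×3922: fills the width, so the photograph is 5883.00 × 2451.25.
Second fit — the 3×2 canvas into 5110×4088 spans the width: 5110.00 × 3406.67 (×0.8686 from 5883×3922).
Applying the same ×0.8686: 2451.25 → 2129.17.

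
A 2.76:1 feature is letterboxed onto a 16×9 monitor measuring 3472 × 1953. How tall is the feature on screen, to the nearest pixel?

2.76:1 (2.760) > 16×9 (1.778), so the feature fills the width.
The feature is 3472 / 2.760 ≈ 1257.97 px tall.

1258 px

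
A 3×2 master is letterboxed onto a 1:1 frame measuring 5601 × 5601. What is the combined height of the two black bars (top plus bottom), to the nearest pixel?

1867 px

Since 1.500 > 1.000, the master is width-limited.
That makes the image 3734.00 px tall (5601 × 2/3).
Leftover height: 5601 − 3734.00 = 1867.00 px.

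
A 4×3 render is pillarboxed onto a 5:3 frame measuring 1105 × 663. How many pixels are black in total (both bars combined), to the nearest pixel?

146523 pixels

4×3 is narrower than 5:3, so it spans the full height.
That makes the image 884.0000 px wide (663 × 4/3).
Leftover width: 1105 − 884.0000 = 221.0000 px.
Across the 663-px span: 221.0000 × 663 ≈ 146523 px.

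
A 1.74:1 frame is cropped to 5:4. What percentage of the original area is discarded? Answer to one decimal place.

5:4 is narrower than 1.74:1, so the crop keeps the full height and trims the width.
(1.250)/(1.740) ≈ 0.718 of the area survives, leaving 28.16% discarded.

28.2%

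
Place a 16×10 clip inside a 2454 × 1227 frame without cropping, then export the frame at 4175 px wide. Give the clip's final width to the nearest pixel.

3340 px

Fitted into 2454×1227, the clip spans the height; its width is 1227 × 16/10 ≈ 1963.20 px.
The frame scales by 4175/2454 = 1.7013; 1963.20 × 1.7013 ≈ 3340.00 px.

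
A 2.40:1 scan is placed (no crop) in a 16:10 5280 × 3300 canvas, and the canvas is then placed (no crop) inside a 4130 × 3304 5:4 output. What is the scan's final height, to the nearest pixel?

1721 px

First fit — 2.40:1 into 5280×3300 spans the width: 5280.00 × 2200.00.
16:10 in 4130×3304: fills the width, so the intermediate becomes 4130.00 × 2581.25 — a scale of ×0.7822.
Applying the same ×0.7822: 2200.00 → 1720.83.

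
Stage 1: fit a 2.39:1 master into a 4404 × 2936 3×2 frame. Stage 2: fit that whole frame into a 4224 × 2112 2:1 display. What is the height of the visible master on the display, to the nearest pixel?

First fit — 2.39:1 into 4404×2936 spans the width: 4404.00 × 1842.68.
3×2 in 4224×2112: fills the height, so the intermediate becomes 3168.00 × 2112.00 — a scale of ×0.7193.
So the master's height is 1842.68 × 0.7193 ≈ 1325.52.

1326 px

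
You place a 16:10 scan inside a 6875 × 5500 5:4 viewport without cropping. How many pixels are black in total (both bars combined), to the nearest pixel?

Since 1.600 > 1.250, the scan is width-limited.
Content height = 6875 × 10/16 ≈ 4296.8750 px.
5500 − 4296.8750 = 1203.1250 px of bars.
That's 1203.1250 × 6875 ≈ 8271484 black pixels.

8271484 pixels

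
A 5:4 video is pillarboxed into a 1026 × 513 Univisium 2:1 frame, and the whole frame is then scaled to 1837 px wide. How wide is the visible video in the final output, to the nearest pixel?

Fitted into 1026×513, the video spans the height; its width is 513 × 5/4 ≈ 641.25 px.
Resizing to 1837 px wide multiplies everything by 1.7904: 641.25 → 1148.12 px.

1148 px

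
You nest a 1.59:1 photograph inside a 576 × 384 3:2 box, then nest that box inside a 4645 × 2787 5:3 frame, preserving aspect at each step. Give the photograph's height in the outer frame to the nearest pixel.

1.59:1 in 576×384: fills the width, so the photograph is 576.00 × 362.26.
Second fit — the 3:2 canvas into 4645×2787 spans the height: 4180.50 × 2787.00 (×7.2578 from 576×384).
The photograph scales with it: height 362.26 × 7.2578 ≈ 2629.25.

2629 px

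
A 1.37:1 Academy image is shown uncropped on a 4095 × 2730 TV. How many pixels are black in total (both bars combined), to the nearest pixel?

968877 pixels

Since 1.370 < 1.500, the image is height-limited.
The image is 2730 × 1.370 ≈ 3740.1000 px wide.
4095 − 3740.1000 = 354.9000 px of bars.
Bar area = 354.9000 × 2730 ≈ 968877 px.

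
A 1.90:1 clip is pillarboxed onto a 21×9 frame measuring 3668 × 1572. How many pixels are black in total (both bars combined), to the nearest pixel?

1.90:1 is narrower than 21×9, so it spans the full height.
That makes the image 2986.8000 px wide (1572 × 1.900).
3668 − 2986.8000 = 681.2000 px of bars.
That's 681.2000 × 1572 ≈ 1070846 black pixels.

1070846 pixels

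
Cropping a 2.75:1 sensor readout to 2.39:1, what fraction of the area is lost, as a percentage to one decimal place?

2.39:1 is narrower than 2.75:1, so the crop keeps the full height and trims the width.
Fraction kept = (2.390)/(2.750) ≈ 86.91%, so 13.09% is lost.

13.1%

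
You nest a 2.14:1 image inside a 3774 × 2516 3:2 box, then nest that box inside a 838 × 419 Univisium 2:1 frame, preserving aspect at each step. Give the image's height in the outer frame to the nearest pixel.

2.14:1 in 3774×2516: fills the width, so the image is 3774.00 × 1763.55.
3:2 in 838×419: fills the height, so the intermediate becomes 628.50 × 419.00 — a scale of ×0.1665.
Applying the same ×0.1665: 1763.55 → 293.69.

294 px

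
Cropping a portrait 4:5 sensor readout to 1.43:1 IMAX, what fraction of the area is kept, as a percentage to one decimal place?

55.9%

The width stays; only height is cut (since 1.43:1 IMAX is wider than portrait 4:5).
(0.800)/(1.430) ≈ 0.559 of the area survives.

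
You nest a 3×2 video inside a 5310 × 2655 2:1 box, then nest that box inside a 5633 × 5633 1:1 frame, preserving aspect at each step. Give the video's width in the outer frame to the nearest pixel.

4225 px

3×2 in 5310×2655: fills the height, so the video is 3982.50 × 2655.00.
The 2:1 canvas is width-limited in 5633×5633, giving 5633.00 × 2816.50; scale factor 1.0608.
Applying the same ×1.0608: 3982.50 → 4224.75.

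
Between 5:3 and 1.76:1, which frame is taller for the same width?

5:3 = 1.667 and 1.76; 1.76 > 1.667. The smaller width-to-height ratio is the taller frame.

5:3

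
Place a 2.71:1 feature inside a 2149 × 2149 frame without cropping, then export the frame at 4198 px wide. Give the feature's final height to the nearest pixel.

1549 px

At 2149×2149 the feature is width-limited, so height = 2149 / 2.710 ≈ 792.99 px.
Scaling 2149 → 4198 is ×1.9535, so the height becomes 792.99 × 1.9535 ≈ 1549.08 px.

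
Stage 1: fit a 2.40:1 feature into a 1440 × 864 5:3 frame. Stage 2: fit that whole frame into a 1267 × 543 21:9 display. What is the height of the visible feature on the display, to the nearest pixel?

Inside the 1440×864 canvas the feature is width-limited at 1440.00 × 600.00.
5:3 in 1267×543: fills the height, so the intermediate becomes 905.00 × 543.00 — a scale of ×0.6285.
So the feature's height is 600.00 × 0.6285 ≈ 377.08.

377 px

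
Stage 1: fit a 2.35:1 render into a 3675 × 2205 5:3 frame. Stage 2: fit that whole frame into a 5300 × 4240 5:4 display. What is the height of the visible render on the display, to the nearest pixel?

First fit — 2.35:1 into 3675×2205 spans the width: 3675.00 × 1563.83.
5:3 in 5300×4240: fills the width, so the intermediate becomes 5300.00 × 3180.00 — a scale of ×1.4422.
So the render's height is 1563.83 × 1.4422 ≈ 2255.32.

2255 px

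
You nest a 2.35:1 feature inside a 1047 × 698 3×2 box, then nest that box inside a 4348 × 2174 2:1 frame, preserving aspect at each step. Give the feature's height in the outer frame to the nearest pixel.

2.35:1 in 1047×698: fills the width, so the feature is 1047.00 × 445.53.
The 3×2 canvas is height-limited in 4348×2174, giving 3261.00 × 2174.00; scale factor 3.1146.
Applying the same ×3.1146: 445.53 → 1387.66.

1388 px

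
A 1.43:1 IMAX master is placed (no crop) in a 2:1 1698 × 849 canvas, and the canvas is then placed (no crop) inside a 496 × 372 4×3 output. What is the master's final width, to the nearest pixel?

Inside the 1698×849 canvas the master is height-limited at 1214.07 × 849.00.
2:1 in 496×372: fills the width, so the intermediate becomes 496.00 × 248.00 — a scale of ×0.2921.
Applying the same ×0.2921: 1214.07 → 354.64.

355 px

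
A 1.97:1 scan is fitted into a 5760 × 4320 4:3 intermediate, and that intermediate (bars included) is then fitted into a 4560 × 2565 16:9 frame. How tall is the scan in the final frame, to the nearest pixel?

Inside the 5760×4320 canvas the scan is width-limited at 5760.00 × 2923.86.
The 4:3 canvas is height-limited in 4560×2565, giving 3420.00 × 2565.00; scale factor 0.5938.
Applying the same ×0.5938: 2923.86 → 1736.04.

1736 px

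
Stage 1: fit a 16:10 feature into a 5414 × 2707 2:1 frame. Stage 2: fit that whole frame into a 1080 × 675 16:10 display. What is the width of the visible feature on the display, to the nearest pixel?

16:10 in 5414×2707: fills the height, so the feature is 4331.20 × 2707.00.
The 2:1 canvas is width-limited in 1080×675, giving 1080.00 × 540.00; scale factor 0.1995.
So the feature's width is 4331.20 × 0.1995 ≈ 864.00.

864 px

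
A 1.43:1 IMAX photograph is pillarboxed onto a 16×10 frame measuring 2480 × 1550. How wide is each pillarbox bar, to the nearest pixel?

Since 1.430 < 1.600, the photograph is height-limited.
That makes the image 2216.50 px wide (1550 × 1.430).
Black = 2480 − 2216.50 = 263.50 px, or 131.75 per bar.

132 px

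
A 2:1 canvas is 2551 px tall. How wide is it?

5102 px

At 2:1, 2551 × 2/1 ≈ 5102.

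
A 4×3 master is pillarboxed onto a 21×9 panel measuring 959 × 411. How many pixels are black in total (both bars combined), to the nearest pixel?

4×3 is narrower than 21×9, so it spans the full height.
The master is 411 × 4/3 ≈ 548.0000 px wide.
Leftover width: 959 − 548.0000 = 411.0000 px.
Bar area = 411.0000 × 411 ≈ 168921 px.

168921 pixels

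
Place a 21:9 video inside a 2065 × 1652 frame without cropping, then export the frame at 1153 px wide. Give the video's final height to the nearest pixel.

At 2065×1652 the video is width-limited, so height = 2065 × 9/21 ≈ 885.00 px.
Resizing to 1153 px wide multiplies everything by 0.5584: 885.00 → 494.14 px.

494 px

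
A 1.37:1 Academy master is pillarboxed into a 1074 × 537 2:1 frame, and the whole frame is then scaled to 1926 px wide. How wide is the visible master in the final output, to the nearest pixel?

Fitted into 1074×537, the master spans the height; its width is 537 × 1.370 ≈ 735.69 px.
The frame scales by 1926/1074 = 1.7933; 735.69 × 1.7933 ≈ 1319.31 px.

1319 px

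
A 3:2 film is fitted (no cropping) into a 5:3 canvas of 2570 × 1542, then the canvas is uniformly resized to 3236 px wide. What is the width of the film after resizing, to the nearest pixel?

2912 px

Fitted into 2570×1542, the film spans the height; its width is 1542 × 3/2 ≈ 2313.00 px.
Scaling 2570 → 3236 is ×1.2591, so the width becomes 2313.00 × 1.2591 ≈ 2912.40 px.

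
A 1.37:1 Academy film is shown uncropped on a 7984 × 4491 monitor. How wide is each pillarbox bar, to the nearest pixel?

1.37:1 Academy (1.370) < 16:9 (1.778), so the film fills the height.
Content width = 4491 × 1.370 ≈ 6152.67 px.
Black = 7984 − 6152.67 = 1831.33 px, or 915.66 per bar.

916 px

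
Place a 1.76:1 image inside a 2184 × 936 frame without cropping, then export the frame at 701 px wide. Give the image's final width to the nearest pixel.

In the 2184×936 frame the image fills the height: width = 936 × 1.760 ≈ 1647.36 px.
Resizing to 701 px wide multiplies everything by 0.3210: 1647.36 → 528.75 px.

529 px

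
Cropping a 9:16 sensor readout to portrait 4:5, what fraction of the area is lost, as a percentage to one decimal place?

Going from 9:16 to portrait 4:5 means cutting height while keeping width.
Fraction kept = (0.562)/(0.800) ≈ 70.31%, so 29.69% is lost.

29.7%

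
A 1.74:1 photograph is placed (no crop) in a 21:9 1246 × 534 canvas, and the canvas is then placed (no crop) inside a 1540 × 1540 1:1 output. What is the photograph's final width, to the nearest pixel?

1148 px

1.74:1 in 1246×534: fills the height, so the photograph is 929.16 × 534.00.
Second fit — the 21:9 canvas into 1540×1540 spans the width: 1540.00 × 660.00 (×1.2360 from 1246×534).
So the photograph's width is 929.16 × 1.2360 ≈ 1148.40.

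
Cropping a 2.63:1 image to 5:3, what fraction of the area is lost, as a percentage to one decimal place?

5:3 is narrower than 2.63:1, so the crop keeps the full height and trims the width.
Fraction kept = (1.667)/(2.630) ≈ 63.37%, so 36.63% is lost.

36.6%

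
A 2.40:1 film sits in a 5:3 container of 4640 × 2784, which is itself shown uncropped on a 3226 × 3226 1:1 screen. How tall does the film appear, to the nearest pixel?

1344 px

First fit — 2.40:1 into 4640×2784 spans the width: 4640.00 × 1933.33.
Second fit — the 5:3 canvas into 3226×3226 spans the width: 3226.00 × 1935.60 (×0.6953 from 4640×2784).
Applying the same ×0.6953: 1933.33 → 1344.17.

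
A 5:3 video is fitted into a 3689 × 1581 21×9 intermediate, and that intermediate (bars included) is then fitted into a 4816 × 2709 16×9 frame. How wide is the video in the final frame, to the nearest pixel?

5:3 in 3689×1581: fills the height, so the video is 2635.00 × 1581.00.
The 21×9 canvas is width-limited in 4816×2709, giving 4816.00 × 2064.00; scale factor 1.3055.
Applying the same ×1.3055: 2635.00 → 3440.00.

3440 px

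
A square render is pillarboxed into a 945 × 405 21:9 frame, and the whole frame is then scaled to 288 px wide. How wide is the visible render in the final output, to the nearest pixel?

At 945×405 the render is height-limited, so width = 405 × 1/1 ≈ 405.00 px.
Scaling 945 → 288 is ×0.3048, so the width becomes 405.00 × 0.3048 ≈ 123.43 px.

123 px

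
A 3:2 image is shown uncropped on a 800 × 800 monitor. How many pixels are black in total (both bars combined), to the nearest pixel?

3:2 is wider than 1:1, so it spans the full width.
Content height = 800 × 2/3 ≈ 533.3333 px.
Black = 800 − 533.3333 = 266.6667 px.
Across the 800-px span: 266.6667 × 800 ≈ 213333 px.

213333 pixels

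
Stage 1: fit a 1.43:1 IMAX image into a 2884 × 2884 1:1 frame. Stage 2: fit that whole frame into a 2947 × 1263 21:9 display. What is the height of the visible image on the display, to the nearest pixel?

First fit — 1.43:1 IMAX into 2884×2884 spans the width: 2884.00 × 2016.78.
The 1:1 canvas is height-limited in 2947×1263, giving 1263.00 × 1263.00; scale factor 0.4379.
Applying the same ×0.4379: 2016.78 → 883.22.

883 px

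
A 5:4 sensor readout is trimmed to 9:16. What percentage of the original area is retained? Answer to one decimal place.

45.0%

Going from 5:4 to 9:16 means cutting width while keeping height.
Area ratio = (0.562)/(1.250) = 45.00% retained.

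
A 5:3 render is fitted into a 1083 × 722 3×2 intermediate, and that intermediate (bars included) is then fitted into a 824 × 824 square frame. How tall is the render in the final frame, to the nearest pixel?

494 px

First fit — 5:3 into 1083×722 spans the width: 1083.00 × 649.80.
Second fit — the 3×2 canvas into 824×824 spans the width: 824.00 × 549.33 (×0.7608 from 1083×722).
Applying the same ×0.7608: 649.80 → 494.40.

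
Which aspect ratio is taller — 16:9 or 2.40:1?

16:9

16:9 = 1.778 and 2.4; 2.4 > 1.778. The smaller width-to-height ratio is the taller frame.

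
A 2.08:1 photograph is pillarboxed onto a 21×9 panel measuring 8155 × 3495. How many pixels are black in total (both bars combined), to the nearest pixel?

2.08:1 is narrower than 21×9, so it spans the full height.
Content width = 3495 × 2.080 ≈ 7269.6000 px.
Leftover width: 8155 − 7269.6000 = 885.4000 px.
That's 885.4000 × 3495 ≈ 3094473 black pixels.

3094473 pixels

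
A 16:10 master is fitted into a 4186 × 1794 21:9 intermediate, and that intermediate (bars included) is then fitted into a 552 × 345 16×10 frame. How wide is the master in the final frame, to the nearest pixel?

379 px

16:10 in 4186×1794: fills the height, so the master is 2870.40 × 1794.00.
21:9 in 552×345: fills the width, so the intermediate becomes 552.00 × 236.57 — a scale of ×0.1319.
The master scales with it: width 2870.40 × 0.1319 ≈ 378.51.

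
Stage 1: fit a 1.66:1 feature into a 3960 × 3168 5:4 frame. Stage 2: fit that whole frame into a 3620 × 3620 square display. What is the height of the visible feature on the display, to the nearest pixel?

First fit — 1.66:1 into 3960×3168 spans the width: 3960.00 × 2385.54.
5:4 in 3620×3620: fills the width, so the intermediate becomes 3620.00 × 2896.00 — a scale of ×0.9141.
Applying the same ×0.9141: 2385.54 → 2180.72.

2181 px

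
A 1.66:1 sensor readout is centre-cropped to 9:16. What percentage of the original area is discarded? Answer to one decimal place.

The height stays; only width is cut (since 9:16 is narrower than 1.66:1).
Fraction kept = (0.562)/(1.660) ≈ 33.89%, so 66.11% is lost.

66.1%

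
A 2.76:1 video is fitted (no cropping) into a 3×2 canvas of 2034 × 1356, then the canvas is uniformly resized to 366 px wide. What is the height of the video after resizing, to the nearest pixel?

133 px

In the 2034×1356 frame the video fills the width: height = 2034 / 2.760 ≈ 736.96 px.
The frame scales by 366/2034 = 0.1799; 736.96 × 0.1799 ≈ 132.61 px.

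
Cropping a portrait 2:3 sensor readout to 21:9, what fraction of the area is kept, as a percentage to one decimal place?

28.6%

The width stays; only height is cut (since 21:9 is wider than portrait 2:3).
Fraction kept = (0.667)/(2.333) ≈ 28.57%.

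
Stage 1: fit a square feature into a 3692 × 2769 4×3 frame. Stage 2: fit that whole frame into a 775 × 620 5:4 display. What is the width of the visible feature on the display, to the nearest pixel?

581 px

Inside the 3692×2769 canvas the feature is height-limited at 2769.00 × 2769.00.
Second fit — the 4×3 canvas into 775×620 spans the width: 775.00 × 581.25 (×0.2099 from 3692×2769).
The feature scales with it: width 2769.00 × 0.2099 ≈ 581.25.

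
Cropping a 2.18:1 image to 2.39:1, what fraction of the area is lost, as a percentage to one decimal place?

8.8%

The width stays; only height is cut (since 2.39:1 is wider than 2.18:1).
Fraction kept = (2.180)/(2.390) ≈ 91.21%, so 8.79% is lost.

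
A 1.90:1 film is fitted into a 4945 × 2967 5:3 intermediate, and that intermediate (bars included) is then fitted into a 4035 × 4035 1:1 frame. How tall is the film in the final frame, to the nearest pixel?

2124 px

1.90:1 in 4945×2967: fills the width, so the film is 4945.00 × 2602.63.
5:3 in 4035×4035: fills the width, so the intermediate becomes 4035.00 × 2421.00 — a scale of ×0.8160.
So the film's height is 2602.63 × 0.8160 ≈ 2123.68.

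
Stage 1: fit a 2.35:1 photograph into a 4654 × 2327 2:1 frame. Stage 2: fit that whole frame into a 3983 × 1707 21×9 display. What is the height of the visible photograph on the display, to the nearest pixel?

Inside the 4654×2327 canvas the photograph is width-limited at 4654.00 × 1980.43.
The 2:1 canvas is height-limited in 3983×1707, giving 3414.00 × 1707.00; scale factor 0.7336.
So the photograph's height is 1980.43 × 0.7336 ≈ 1452.77.

1453 px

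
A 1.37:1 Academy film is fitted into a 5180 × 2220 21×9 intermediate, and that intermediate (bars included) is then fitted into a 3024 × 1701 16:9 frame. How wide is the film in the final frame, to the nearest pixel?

1776 px

1.37:1 Academy in 5180×2220: fills the height, so the film is 3041.40 × 2220.00.
21×9 in 3024×1701: fills the width, so the intermediate becomes 3024.00 × 1296.00 — a scale of ×0.5838.
Applying the same ×0.5838: 3041.40 → 1775.52.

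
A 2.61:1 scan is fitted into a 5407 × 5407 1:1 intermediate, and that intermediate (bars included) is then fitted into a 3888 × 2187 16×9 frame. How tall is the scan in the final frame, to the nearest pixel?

838 px

2.61:1 in 5407×5407: fills the width, so the scan is 5407.00 × 2071.65.
Second fit — the 1:1 canvas into 3888×2187 spans the height: 2187.00 × 2187.00 (×0.4045 from 5407×5407).
So the scan's height is 2071.65 × 0.4045 ≈ 837.93.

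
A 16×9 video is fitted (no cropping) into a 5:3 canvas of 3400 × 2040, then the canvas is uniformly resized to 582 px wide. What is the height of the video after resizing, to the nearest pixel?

In the 3400×2040 frame the video fills the width: height = 3400 × 9/16 ≈ 1912.50 px.
Scaling 3400 → 582 is ×0.1712, so the height becomes 1912.50 × 0.1712 ≈ 327.38 px.

327 px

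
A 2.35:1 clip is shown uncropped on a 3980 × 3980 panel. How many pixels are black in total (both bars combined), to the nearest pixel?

9099804 pixels

2.35:1 is wider than square, so it spans the full width.
The clip is 3980 / 2.350 ≈ 1693.6170 px tall.
3980 − 1693.6170 = 2286.3830 px of bars.
Bar area = 2286.3830 × 3980 ≈ 9099804 px.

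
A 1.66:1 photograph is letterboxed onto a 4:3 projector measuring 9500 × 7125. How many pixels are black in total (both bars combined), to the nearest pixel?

13320030 pixels

1.66:1 is wider than 4:3, so it spans the full width.
That makes the image 5722.8916 px tall (9500 / 1.660).
7125 − 5722.8916 = 1402.1084 px of bars.
Bar area = 1402.1084 × 9500 ≈ 13320030 px.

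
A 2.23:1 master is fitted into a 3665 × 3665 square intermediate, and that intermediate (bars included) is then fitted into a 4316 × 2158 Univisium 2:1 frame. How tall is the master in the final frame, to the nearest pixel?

2.23:1 in 3665×3665: fills the width, so the master is 3665.00 × 1643.50.
The square canvas is height-limited in 4316×2158, giving 2158.00 × 2158.00; scale factor 0.5888.
Applying the same ×0.5888: 1643.50 → 967.71.

968 px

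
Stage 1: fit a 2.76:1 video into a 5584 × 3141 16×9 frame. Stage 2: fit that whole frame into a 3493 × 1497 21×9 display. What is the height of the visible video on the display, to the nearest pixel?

Inside the 5584×3141 canvas the video is width-limited at 5584.00 × 2023.19.
Second fit — the 16×9 canvas into 3493×1497 spans the height: 2661.33 × 1497.00 (×0.4766 from 5584×3141).
Applying the same ×0.4766: 2023.19 → 964.25.

964 px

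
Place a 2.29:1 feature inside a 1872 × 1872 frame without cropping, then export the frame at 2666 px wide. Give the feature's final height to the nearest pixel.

1164 px

Fitted into 1872×1872, the feature spans the width; its height is 1872 / 2.290 ≈ 817.47 px.
Resizing to 2666 px wide multiplies everything by 1.4241: 817.47 → 1164.19 px.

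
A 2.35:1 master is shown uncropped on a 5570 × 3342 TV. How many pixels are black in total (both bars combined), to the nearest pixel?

5412855 pixels

2.35:1 is wider than 5:3, so it spans the full width.
Content height = 5570 / 2.350 ≈ 2370.2128 px.
3342 − 2370.2128 = 971.7872 px of bars.
That's 971.7872 × 5570 ≈ 5412855 black pixels.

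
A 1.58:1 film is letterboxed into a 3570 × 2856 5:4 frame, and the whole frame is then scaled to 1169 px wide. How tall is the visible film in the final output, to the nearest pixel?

740 px

In the 3570×2856 frame the film fills the width: height = 3570 / 1.580 ≈ 2259.49 px.
The frame scales by 1169/3570 = 0.3275; 2259.49 × 0.3275 ≈ 739.87 px.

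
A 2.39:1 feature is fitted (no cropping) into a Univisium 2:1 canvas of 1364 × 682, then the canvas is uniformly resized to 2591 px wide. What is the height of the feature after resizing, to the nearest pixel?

1084 px

At 1364×682 the feature is width-limited, so height = 1364 / 2.390 ≈ 570.71 px.
The frame scales by 2591/1364 = 1.8996; 570.71 × 1.8996 ≈ 1084.10 px.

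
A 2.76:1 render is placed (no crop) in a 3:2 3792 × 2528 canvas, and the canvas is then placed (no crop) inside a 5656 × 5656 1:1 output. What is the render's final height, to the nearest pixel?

2049 px

Inside the 3792×2528 canvas the render is width-limited at 3792.00 × 1373.91.
Second fit — the 3:2 canvas into 5656×5656 spans the width: 5656.00 × 3770.67 (×1.4916 from 3792×2528).
So the render's height is 1373.91 × 1.4916 ≈ 2049.28.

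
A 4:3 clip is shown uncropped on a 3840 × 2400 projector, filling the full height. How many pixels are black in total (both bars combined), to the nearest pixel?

The clip is 2400 × 4/3 ≈ 3200.0000 px wide.
3840 − 3200.0000 = 640.0000 px of bars.
Bar area = 640.0000 × 2400 ≈ 1536000 px.

1536000 pixels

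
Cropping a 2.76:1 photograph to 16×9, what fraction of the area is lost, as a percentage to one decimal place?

35.6%

16×9 is narrower than 2.76:1, so the crop keeps the full height and trims the width.
(1.778)/(2.760) ≈ 0.644 of the area survives, leaving 35.59% discarded.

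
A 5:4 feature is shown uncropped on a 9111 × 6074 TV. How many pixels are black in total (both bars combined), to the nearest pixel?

5:4 (1.250) < 3×2 (1.500), so the feature fills the height.
The feature is 6074 × 5/4 ≈ 7592.5000 px wide.
9111 − 7592.5000 = 1518.5000 px of bars.
Across the 6074-px span: 1518.5000 × 6074 ≈ 9223369 px.

9223369 pixels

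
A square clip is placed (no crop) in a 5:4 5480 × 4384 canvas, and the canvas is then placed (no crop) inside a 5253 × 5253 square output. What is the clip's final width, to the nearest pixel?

4202 px

First fit — square into 5480×4384 spans the height: 4384.00 × 4384.00.
Second fit — the 5:4 canvas into 5253×5253 spans the width: 5253.00 × 4202.40 (×0.9586 from 5480×4384).
So the clip's width is 4384.00 × 0.9586 ≈ 4202.40.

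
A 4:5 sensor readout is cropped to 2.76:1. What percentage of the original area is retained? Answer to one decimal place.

29.0%

Going from 4:5 to 2.76:1 means cutting height while keeping width.
Area ratio = (0.800)/(2.760) = 28.99% retained.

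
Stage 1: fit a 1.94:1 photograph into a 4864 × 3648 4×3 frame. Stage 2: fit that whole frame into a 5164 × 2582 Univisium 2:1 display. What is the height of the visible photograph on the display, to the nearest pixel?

1775 px

First fit — 1.94:1 into 4864×3648 spans the width: 4864.00 × 2507.22.
Second fit — the 4×3 canvas into 5164×2582 spans the height: 3442.67 × 2582.00 (×0.7078 from 4864×3648).
Applying the same ×0.7078: 2507.22 → 1774.57.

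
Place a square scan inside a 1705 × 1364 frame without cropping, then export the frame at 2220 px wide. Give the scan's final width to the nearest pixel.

1776 px

In the 1705×1364 frame the scan fills the height: width = 1364 × 1/1 ≈ 1364.00 px.
Scaling 1705 → 2220 is ×1.3021, so the width becomes 1364.00 × 1.3021 ≈ 1776.00 px.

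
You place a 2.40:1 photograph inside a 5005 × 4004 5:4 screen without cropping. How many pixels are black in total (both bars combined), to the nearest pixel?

2.40:1 (2.400) > 5:4 (1.250), so the photograph fills the width.
Content height = 5005 / 2.400 ≈ 2085.4167 px.
Black = 4004 − 2085.4167 = 1918.5833 px.
That's 1918.5833 × 5005 ≈ 9602510 black pixels.

9602510 pixels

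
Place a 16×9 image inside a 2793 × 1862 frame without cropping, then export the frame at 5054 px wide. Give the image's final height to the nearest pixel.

2843 px

At 2793×1862 the image is width-limited, so height = 2793 × 9/16 ≈ 1571.06 px.
Scaling 2793 → 5054 is ×1.8095, so the height becomes 1571.06 × 1.8095 ≈ 2842.88 px.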